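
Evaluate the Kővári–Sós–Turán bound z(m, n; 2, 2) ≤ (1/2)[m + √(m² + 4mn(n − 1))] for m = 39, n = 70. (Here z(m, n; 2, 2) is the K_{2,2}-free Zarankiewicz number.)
z(39, 70; 2, 2) ≤ (1/2)[39 + √(39² + 4·39·70·69)] = (1/2)[39 + √755001] = 453.954

Kővári–Sós–Turán: let r_1, ..., r_39 be the row sums and z = Σ r_i the total number of 1s. Each pair of columns can share at most one row with both entries 1 (else a 2×2 all-ones block appears), so Σ_i C(r_i, 2) ≤ C(70, 2) = 2415. By convexity Σ_i C(r_i, 2) ≥ 39·C(z/39, 2) = z(z − 39)/(2·39), giving z² − 39z − 39·70·69 ≤ 0 and hence z ≤ (1/2)[39 + √(1521 + 4·188370)] = (1/2)[39 + √755001] ≈ (1/2)(39 + 868.9079) = 453.954.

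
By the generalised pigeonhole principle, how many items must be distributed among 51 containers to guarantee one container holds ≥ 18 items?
n = (18 − 1)·51 + 1 = 868

By the generalised pigeonhole principle, to guarantee some box contains ≥ r objects we need more than (r − 1) · k objects total. Threshold: n = (r − 1) · k + 1. With r = 18 and k = 51: n = 17 · 51 + 1 = 867 + 1 = 868. For n = 867 = 17 · 51, we can put exactly 17 objects in every box, avoiding 18 in any single one — so 868 is tight.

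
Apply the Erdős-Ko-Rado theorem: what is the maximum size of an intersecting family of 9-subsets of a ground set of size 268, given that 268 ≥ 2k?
max |F| = C(267, 8) = 576226292183685

The Erdős-Ko-Rado theorem states: for n ≥ 2k, an intersecting family of k-subsets of an n-element set has size at most C(n − 1, k − 1), with equality for 'star' families {A ⊆ [n] : |A| = k, i ∈ A} (fix an element i). For n = 268, k = 9: C(267, 8) = 576226292183685.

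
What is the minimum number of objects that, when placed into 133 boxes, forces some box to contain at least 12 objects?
n = (12 − 1)·133 + 1 = 1464

By the generalised pigeonhole principle, to guarantee some box contains ≥ r objects we need more than (r − 1) · k objects total. Threshold: n = (r − 1) · k + 1. With r = 12 and k = 133: n = 11 · 133 + 1 = 1463 + 1 = 1464. For n = 1463 = 11 · 133, we can put exactly 11 objects in every box, avoiding 12 in any single one — so 1464 is tight.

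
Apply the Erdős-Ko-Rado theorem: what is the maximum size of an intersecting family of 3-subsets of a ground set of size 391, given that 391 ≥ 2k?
max |F| = C(390, 2) = 75855

The Erdős-Ko-Rado theorem states: for n ≥ 2k, an intersecting family of k-subsets of an n-element set has size at most C(n − 1, k − 1), with equality for 'star' families {A ⊆ [n] : |A| = k, i ∈ A} (fix an element i). For n = 391, k = 3: C(390, 2) = 75855.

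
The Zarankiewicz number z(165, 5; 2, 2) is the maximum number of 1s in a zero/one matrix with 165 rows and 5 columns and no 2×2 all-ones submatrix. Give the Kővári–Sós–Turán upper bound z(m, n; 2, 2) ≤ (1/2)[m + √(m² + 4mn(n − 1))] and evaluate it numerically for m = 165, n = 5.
z(165, 5; 2, 2) ≤ (1/2)[165 + √(165² + 4·165·5·4)] = (1/2)[165 + √40425] = 183.0298

Kővári–Sós–Turán: let r_1, ..., r_165 be the row sums and z = Σ r_i the total number of 1s. Each pair of columns can share at most one row with both entries 1 (else a 2×2 all-ones block appears), so Σ_i C(r_i, 2) ≤ C(5, 2) = 10. By convexity Σ_i C(r_i, 2) ≥ 165·C(z/165, 2) = z(z − 165)/(2·165), giving z² − 165z − 165·5·4 ≤ 0 and hence z ≤ (1/2)[165 + √(27225 + 4·3300)] = (1/2)[165 + √40425] ≈ (1/2)(165 + 201.0597) = 183.0298.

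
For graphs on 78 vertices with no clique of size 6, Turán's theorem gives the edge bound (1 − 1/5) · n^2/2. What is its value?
Turán density bound = (4/5) · 78^2/2 = 12168/5 ≈ 2433.6

Turán's theorem: ex(n, K_{r+1}) is achieved by the complete r-partite Turán graph T(n, r) with parts as balanced as possible, and is at most (1 − 1/r) · n^2/2. For r = 5, n = 78: the density bound is (4/5) · 6084/2 = 12168/5 ≈ 2433.6. The integer-valued extremum is e(T(78, 5)) = 2433, which is strictly less than the density bound 12168/5 since 5 ∤ 78 (the parts of T(78, 5) cannot all be equal).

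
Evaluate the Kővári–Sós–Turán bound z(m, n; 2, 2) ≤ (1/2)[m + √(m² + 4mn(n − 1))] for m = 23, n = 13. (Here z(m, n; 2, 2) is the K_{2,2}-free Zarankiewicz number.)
z(23, 13; 2, 2) ≤ (1/2)[23 + √(23² + 4·23·13·12)] = (1/2)[23 + √14881] = 72.4939

Kővári–Sós–Turán: let r_1, ..., r_23 be the row sums and z = Σ r_i the total number of 1s. Each pair of columns can share at most one row with both entries 1 (else a 2×2 all-ones block appears), so Σ_i C(r_i, 2) ≤ C(13, 2) = 78. By convexity Σ_i C(r_i, 2) ≥ 23·C(z/23, 2) = z(z − 23)/(2·23), giving z² − 23z − 23·13·12 ≤ 0 and hence z ≤ (1/2)[23 + √(529 + 4·3588)] = (1/2)[23 + √14881] ≈ (1/2)(23 + 121.9877) = 72.4939.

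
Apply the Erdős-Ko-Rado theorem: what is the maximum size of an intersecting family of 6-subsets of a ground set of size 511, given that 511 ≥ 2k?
max |F| = C(510, 5) = 281921956602

The Erdős-Ko-Rado theorem states: for n ≥ 2k, an intersecting family of k-subsets of an n-element set has size at most C(n − 1, k − 1), with equality for 'star' families {A ⊆ [n] : |A| = k, i ∈ A} (fix an element i). For n = 511, k = 6: C(510, 5) = 281921956602.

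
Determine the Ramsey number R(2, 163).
R(2, 163) = 163

R(2, k) = k for all k ≥ 2: in a 2-colouring of K_k, either some edge is red (a red K_2) or all edges are blue (a blue K_k). And K_{162} coloured all-blue has no blue K_163, so R(2, 163) > 162. Hence R(2, 163) = 163.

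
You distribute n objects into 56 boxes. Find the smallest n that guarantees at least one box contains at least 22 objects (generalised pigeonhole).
n = (22 − 1)·56 + 1 = 1177

By the generalised pigeonhole principle, to guarantee some box contains ≥ r objects we need more than (r − 1) · k objects total. Threshold: n = (r − 1) · k + 1. With r = 22 and k = 56: n = 21 · 56 + 1 = 1176 + 1 = 1177. For n = 1176 = 21 · 56, we can put exactly 21 objects in every box, avoiding 22 in any single one — so 1177 is tight.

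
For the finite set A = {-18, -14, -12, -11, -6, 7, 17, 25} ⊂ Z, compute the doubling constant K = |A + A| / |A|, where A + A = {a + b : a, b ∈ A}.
K = |A + A| / |A| = 33/8

Enumerate A + A = {a + b : a, b ∈ A}. With |A| = 8, there are |A|^2 = 64 ordered sum pairs; collecting distinct values, A + A = {-36, -32, -30, -29, -28, -26, -25, -24, -23, -22, -20, -18, -17, -12, -11, -7, -5, -4, -1, 1, 3, 5, 6, 7, 11, 13, 14, 19, 24, 32, 34, 42, 50}, so |A + A| = 33. Thus K = 33/8. For comparison, the minimum possible |A + A| over all 8-element sets is 2·8 − 1 = 15 (so min K = 15/8), attained only by arithmetic progressions.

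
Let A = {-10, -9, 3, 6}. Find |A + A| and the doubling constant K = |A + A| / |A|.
K = |A + A| / |A| = 10/4 = 5/2

Enumerate A + A = {a + b : a, b ∈ A}. With |A| = 4, there are |A|^2 = 16 ordered sum pairs; collecting distinct values, A + A = {-20, -19, -18, -7, -6, -4, -3, 6, 9, 12}, so |A + A| = 10. Thus K = 10/4 = 5/2. For comparison, the minimum possible |A + A| over all 4-element sets is 2·4 − 1 = 7 (so min K = 7/4), attained only by arithmetic progressions.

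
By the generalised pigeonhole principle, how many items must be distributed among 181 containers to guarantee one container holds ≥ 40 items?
n = (40 − 1)·181 + 1 = 7060

By the generalised pigeonhole principle, to guarantee some box contains ≥ r objects we need more than (r − 1) · k objects total. Threshold: n = (r − 1) · k + 1. With r = 40 and k = 181: n = 39 · 181 + 1 = 7059 + 1 = 7060. For n = 7059 = 39 · 181, we can put exactly 39 objects in every box, avoiding 40 in any single one — so 7060 is tight.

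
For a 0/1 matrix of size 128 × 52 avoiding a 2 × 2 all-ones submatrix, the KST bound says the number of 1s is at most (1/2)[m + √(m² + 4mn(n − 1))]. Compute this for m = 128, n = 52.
z(128, 52; 2, 2) ≤ (1/2)[128 + √(128² + 4·128·52·51)] = (1/2)[128 + √1374208] = 650.1331

Kővári–Sós–Turán: let r_1, ..., r_128 be the row sums and z = Σ r_i the total number of 1s. Each pair of columns can share at most one row with both entries 1 (else a 2×2 all-ones block appears), so Σ_i C(r_i, 2) ≤ C(52, 2) = 1326. By convexity Σ_i C(r_i, 2) ≥ 128·C(z/128, 2) = z(z − 128)/(2·128), giving z² − 128z − 128·52·51 ≤ 0 and hence z ≤ (1/2)[128 + √(16384 + 4·339456)] = (1/2)[128 + √1374208] ≈ (1/2)(128 + 1172.2662) = 650.1331.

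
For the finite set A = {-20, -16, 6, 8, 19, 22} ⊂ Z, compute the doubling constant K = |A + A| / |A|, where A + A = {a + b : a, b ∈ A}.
K = |A + A| / |A| = 21/6 = 7/2

Enumerate A + A = {a + b : a, b ∈ A}. With |A| = 6, there are |A|^2 = 36 ordered sum pairs; collecting distinct values, A + A = {-40, -36, -32, -14, -12, -10, -8, -1, 2, 3, 6, 12, 14, 16, 25, 27, 28, 30, 38, 41, 44}, so |A + A| = 21. Thus K = 21/6 = 7/2. For comparison, the minimum possible |A + A| over all 6-element sets is 2·6 − 1 = 11 (so min K = 11/6), attained only by arithmetic progressions.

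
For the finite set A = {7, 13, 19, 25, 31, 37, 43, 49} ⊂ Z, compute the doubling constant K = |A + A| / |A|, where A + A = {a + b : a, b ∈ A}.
K = |A + A| / |A| = 15/8

Enumerate A + A = {a + b : a, b ∈ A}. With |A| = 8, there are |A|^2 = 64 ordered sum pairs; collecting distinct values, A + A = {14, 20, 26, 32, 38, 44, 50, 56, 62, 68, 74, 80, 86, 92, 98}, so |A + A| = 15. Thus K = 15/8. Here |A + A| = 2|A| − 1 = 15, the minimum possible — so K = 15/8 is minimal, which holds iff A is an arithmetic progression.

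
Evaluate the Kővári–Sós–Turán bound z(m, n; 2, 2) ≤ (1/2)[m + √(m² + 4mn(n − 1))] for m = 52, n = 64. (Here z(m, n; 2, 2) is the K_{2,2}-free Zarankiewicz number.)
z(52, 64; 2, 2) ≤ (1/2)[52 + √(52² + 4·52·64·63)] = (1/2)[52 + √841360] = 484.6284

Kővári–Sós–Turán: let r_1, ..., r_52 be the row sums and z = Σ r_i the total number of 1s. Each pair of columns can share at most one row with both entries 1 (else a 2×2 all-ones block appears), so Σ_i C(r_i, 2) ≤ C(64, 2) = 2016. By convexity Σ_i C(r_i, 2) ≥ 52·C(z/52, 2) = z(z − 52)/(2·52), giving z² − 52z − 52·64·63 ≤ 0 and hence z ≤ (1/2)[52 + √(2704 + 4·209664)] = (1/2)[52 + √841360] ≈ (1/2)(52 + 917.2568) = 484.6284.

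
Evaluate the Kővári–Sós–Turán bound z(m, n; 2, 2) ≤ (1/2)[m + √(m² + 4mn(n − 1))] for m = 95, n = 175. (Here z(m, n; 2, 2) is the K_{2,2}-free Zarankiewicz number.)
z(95, 175; 2, 2) ≤ (1/2)[95 + √(95² + 4·95·175·174)] = (1/2)[95 + √11580025] = 1748.9718

Kővári–Sós–Turán: let r_1, ..., r_95 be the row sums and z = Σ r_i the total number of 1s. Each pair of columns can share at most one row with both entries 1 (else a 2×2 all-ones block appears), so Σ_i C(r_i, 2) ≤ C(175, 2) = 15225. By convexity Σ_i C(r_i, 2) ≥ 95·C(z/95, 2) = z(z − 95)/(2·95), giving z² − 95z − 95·175·174 ≤ 0 and hence z ≤ (1/2)[95 + √(9025 + 4·2892750)] = (1/2)[95 + √11580025] ≈ (1/2)(95 + 3402.9436) = 1748.9718.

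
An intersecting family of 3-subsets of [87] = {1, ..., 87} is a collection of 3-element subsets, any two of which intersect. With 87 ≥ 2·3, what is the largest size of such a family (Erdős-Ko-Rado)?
max |F| = C(86, 2) = 3655

Erdős-Ko-Rado (1961): when n ≥ 2k, max |F| = C(n−1, k−1). The bound is attained by the star {A : i ∈ A} for any fixed i ∈ [n]. Here C(87−1, 3−1) = C(86, 2) = 3655.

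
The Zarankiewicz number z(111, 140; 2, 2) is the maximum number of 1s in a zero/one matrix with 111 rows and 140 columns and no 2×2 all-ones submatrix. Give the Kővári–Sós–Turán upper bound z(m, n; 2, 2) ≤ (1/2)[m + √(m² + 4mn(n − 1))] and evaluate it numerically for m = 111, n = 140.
z(111, 140; 2, 2) ≤ (1/2)[111 + √(111² + 4·111·140·139)] = (1/2)[111 + √8652561] = 1526.2618

Kővári–Sós–Turán: let r_1, ..., r_111 be the row sums and z = Σ r_i the total number of 1s. Each pair of columns can share at most one row with both entries 1 (else a 2×2 all-ones block appears), so Σ_i C(r_i, 2) ≤ C(140, 2) = 9730. By convexity Σ_i C(r_i, 2) ≥ 111·C(z/111, 2) = z(z − 111)/(2·111), giving z² − 111z − 111·140·139 ≤ 0 and hence z ≤ (1/2)[111 + √(12321 + 4·2160060)] = (1/2)[111 + √8652561] ≈ (1/2)(111 + 2941.5236) = 1526.2618.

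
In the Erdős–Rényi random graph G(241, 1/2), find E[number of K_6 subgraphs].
E[# K_6] = C(241, 6) · (1/2)^C(6, 2) = 255582429928 / 2^15 = 31947803741/4096 ≈ 7799756.772705

For each 6-subset S of vertices (there are C(241, 6) = 255582429928 such S), let X_S = 1 if S induces a K_6 (all C(6, 2) = 15 edges present). Then P(X_S = 1) = (1/2)^15 = 1/32768. By linearity of expectation, E[# K_6] = C(241, 6) · (1/2)^15 = 255582429928 / 32768 = 31947803741/4096 ≈ 7799756.772705.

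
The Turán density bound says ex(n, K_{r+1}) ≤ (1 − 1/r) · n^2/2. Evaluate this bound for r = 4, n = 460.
Turán density bound = (3/4) · 460^2/2 = 79350

Turán's theorem: ex(n, K_{r+1}) is achieved by the complete r-partite Turán graph T(n, r) with parts as balanced as possible, and is at most (1 − 1/r) · n^2/2. For r = 4, n = 460: the density bound is (3/4) · 211600/2 = 79350. Since 4 ∣ 460, the Turán graph T(460, 4) has parts of equal size 115, and its edge count e(T(460, 4)) = 79350 attains the density bound exactly.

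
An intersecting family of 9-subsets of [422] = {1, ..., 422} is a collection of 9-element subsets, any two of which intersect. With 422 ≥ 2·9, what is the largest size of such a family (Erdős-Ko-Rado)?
max |F| = C(421, 8) = 22891749822023940

Erdős-Ko-Rado (1961): when n ≥ 2k, max |F| = C(n−1, k−1). The bound is attained by the star {A : i ∈ A} for any fixed i ∈ [n]. Here C(422−1, 9−1) = C(421, 8) = 22891749822023940.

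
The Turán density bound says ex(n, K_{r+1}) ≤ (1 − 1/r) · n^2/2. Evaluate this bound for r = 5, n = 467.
Turán density bound = (4/5) · 467^2/2 = 436178/5 ≈ 87235.6

Turán's theorem: ex(n, K_{r+1}) is achieved by the complete r-partite Turán graph T(n, r) with parts as balanced as possible, and is at most (1 − 1/r) · n^2/2. For r = 5, n = 467: the density bound is (4/5) · 218089/2 = 436178/5 ≈ 87235.6. The integer-valued extremum is e(T(467, 5)) = 87235, which is strictly less than the density bound 436178/5 since 5 ∤ 467 (the parts of T(467, 5) cannot all be equal).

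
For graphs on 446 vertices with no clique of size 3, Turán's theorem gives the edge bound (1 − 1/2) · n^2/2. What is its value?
Turán density bound = (1/2) · 446^2/2 = 49729

Turán's theorem: ex(n, K_{r+1}) is achieved by the complete r-partite Turán graph T(n, r) with parts as balanced as possible, and is at most (1 − 1/r) · n^2/2. For r = 2, n = 446: the density bound is (1/2) · 198916/2 = 49729. Since 2 ∣ 446, the Turán graph T(446, 2) has parts of equal size 223, and its edge count e(T(446, 2)) = 49729 attains the density bound exactly.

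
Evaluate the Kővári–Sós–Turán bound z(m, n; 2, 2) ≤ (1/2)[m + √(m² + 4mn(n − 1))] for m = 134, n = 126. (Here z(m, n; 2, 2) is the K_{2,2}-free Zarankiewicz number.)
z(134, 126; 2, 2) ≤ (1/2)[134 + √(134² + 4·134·126·125)] = (1/2)[134 + √8459956] = 1521.3002

Kővári–Sós–Turán: let r_1, ..., r_134 be the row sums and z = Σ r_i the total number of 1s. Each pair of columns can share at most one row with both entries 1 (else a 2×2 all-ones block appears), so Σ_i C(r_i, 2) ≤ C(126, 2) = 7875. By convexity Σ_i C(r_i, 2) ≥ 134·C(z/134, 2) = z(z − 134)/(2·134), giving z² − 134z − 134·126·125 ≤ 0 and hence z ≤ (1/2)[134 + √(17956 + 4·2110500)] = (1/2)[134 + √8459956] ≈ (1/2)(134 + 2908.6004) = 1521.3002.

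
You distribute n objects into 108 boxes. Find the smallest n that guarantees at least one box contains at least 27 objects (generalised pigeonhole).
n = (27 − 1)·108 + 1 = 2809

By the generalised pigeonhole principle, to guarantee some box contains ≥ r objects we need more than (r − 1) · k objects total. Threshold: n = (r − 1) · k + 1. With r = 27 and k = 108: n = 26 · 108 + 1 = 2808 + 1 = 2809. For n = 2808 = 26 · 108, we can put exactly 26 objects in every box, avoiding 27 in any single one — so 2809 is tight.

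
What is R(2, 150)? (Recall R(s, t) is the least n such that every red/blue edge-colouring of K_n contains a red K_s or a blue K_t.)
R(2, 150) = 150

R(2, k) = k for all k ≥ 2: in a 2-colouring of K_k, either some edge is red (a red K_2) or all edges are blue (a blue K_k). And K_{149} coloured all-blue has no blue K_150, so R(2, 150) > 149. Hence R(2, 150) = 150.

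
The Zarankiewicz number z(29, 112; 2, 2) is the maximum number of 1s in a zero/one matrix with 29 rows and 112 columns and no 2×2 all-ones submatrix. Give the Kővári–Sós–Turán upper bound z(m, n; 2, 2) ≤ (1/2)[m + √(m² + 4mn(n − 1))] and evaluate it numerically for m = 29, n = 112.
z(29, 112; 2, 2) ≤ (1/2)[29 + √(29² + 4·29·112·111)] = (1/2)[29 + √1442953] = 615.1149

Kővári–Sós–Turán: let r_1, ..., r_29 be the row sums and z = Σ r_i the total number of 1s. Each pair of columns can share at most one row with both entries 1 (else a 2×2 all-ones block appears), so Σ_i C(r_i, 2) ≤ C(112, 2) = 6216. By convexity Σ_i C(r_i, 2) ≥ 29·C(z/29, 2) = z(z − 29)/(2·29), giving z² − 29z − 29·112·111 ≤ 0 and hence z ≤ (1/2)[29 + √(841 + 4·360528)] = (1/2)[29 + √1442953] ≈ (1/2)(29 + 1201.2298) = 615.1149.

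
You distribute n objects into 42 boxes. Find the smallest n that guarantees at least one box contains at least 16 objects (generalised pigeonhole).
n = (16 − 1)·42 + 1 = 631

By the generalised pigeonhole principle, to guarantee some box contains ≥ r objects we need more than (r − 1) · k objects total. Threshold: n = (r − 1) · k + 1. With r = 16 and k = 42: n = 15 · 42 + 1 = 630 + 1 = 631. For n = 630 = 15 · 42, we can put exactly 15 objects in every box, avoiding 16 in any single one — so 631 is tight.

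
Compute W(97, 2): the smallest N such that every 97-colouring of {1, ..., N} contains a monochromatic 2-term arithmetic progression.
W(97, 2) = 97 + 1 = 98

A 2-term AP is any pair of integers, so a monochromatic 2-AP exists iff some colour is used at least twice. With 97 colours, the colouring i ↦ i on {1, ..., 97} uses each colour once, avoiding any monochromatic pair, so W(97, 2) > 97. For {1, ..., 98}, pigeonhole forces two integers of the same colour, which form a monochromatic 2-AP. Hence W(97, 2) = 98.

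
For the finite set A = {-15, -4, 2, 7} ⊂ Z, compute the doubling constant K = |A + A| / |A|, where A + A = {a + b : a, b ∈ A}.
K = |A + A| / |A| = 9/4

Enumerate A + A = {a + b : a, b ∈ A}. With |A| = 4, there are |A|^2 = 16 ordered sum pairs; collecting distinct values, A + A = {-30, -19, -13, -8, -2, 3, 4, 9, 14}, so |A + A| = 9. Thus K = 9/4. For comparison, the minimum possible |A + A| over all 4-element sets is 2·4 − 1 = 7 (so min K = 7/4), attained only by arithmetic progressions.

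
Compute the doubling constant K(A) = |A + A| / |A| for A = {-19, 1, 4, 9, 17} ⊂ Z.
K = |A + A| / |A| = 14/5

Enumerate A + A = {a + b : a, b ∈ A}. With |A| = 5, there are |A|^2 = 25 ordered sum pairs; collecting distinct values, A + A = {-38, -18, -15, -10, -2, 2, 5, 8, 10, 13, 18, 21, 26, 34}, so |A + A| = 14. Thus K = 14/5. For comparison, the minimum possible |A + A| over all 5-element sets is 2·5 − 1 = 9 (so min K = 9/5), attained only by arithmetic progressions.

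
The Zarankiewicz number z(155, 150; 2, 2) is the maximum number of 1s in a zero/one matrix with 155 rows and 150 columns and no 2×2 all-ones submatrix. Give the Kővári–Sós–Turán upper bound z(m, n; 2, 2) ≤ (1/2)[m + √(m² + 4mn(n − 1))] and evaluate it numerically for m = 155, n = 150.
z(155, 150; 2, 2) ≤ (1/2)[155 + √(155² + 4·155·150·149)] = (1/2)[155 + √13881025] = 1940.3624

Kővári–Sós–Turán: let r_1, ..., r_155 be the row sums and z = Σ r_i the total number of 1s. Each pair of columns can share at most one row with both entries 1 (else a 2×2 all-ones block appears), so Σ_i C(r_i, 2) ≤ C(150, 2) = 11175. By convexity Σ_i C(r_i, 2) ≥ 155·C(z/155, 2) = z(z − 155)/(2·155), giving z² − 155z − 155·150·149 ≤ 0 and hence z ≤ (1/2)[155 + √(24025 + 4·3464250)] = (1/2)[155 + √13881025] ≈ (1/2)(155 + 3725.7248) = 1940.3624.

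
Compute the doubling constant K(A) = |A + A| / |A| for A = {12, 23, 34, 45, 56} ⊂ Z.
K = |A + A| / |A| = 9/5

Enumerate A + A = {a + b : a, b ∈ A}. With |A| = 5, there are |A|^2 = 25 ordered sum pairs; collecting distinct values, A + A = {24, 35, 46, 57, 68, 79, 90, 101, 112}, so |A + A| = 9. Thus K = 9/5. Here |A + A| = 2|A| − 1 = 9, the minimum possible — so K = 9/5 is minimal, which holds iff A is an arithmetic progression.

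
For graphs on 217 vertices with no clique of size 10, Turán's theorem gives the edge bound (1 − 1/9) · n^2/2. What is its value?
Turán density bound = (8/9) · 217^2/2 = 188356/9 ≈ 20928.4444

Turán's theorem: ex(n, K_{r+1}) is achieved by the complete r-partite Turán graph T(n, r) with parts as balanced as possible, and is at most (1 − 1/r) · n^2/2. For r = 9, n = 217: the density bound is (8/9) · 47089/2 = 188356/9 ≈ 20928.4444. The integer-valued extremum is e(T(217, 9)) = 20928, which is strictly less than the density bound 188356/9 since 9 ∤ 217 (the parts of T(217, 9) cannot all be equal).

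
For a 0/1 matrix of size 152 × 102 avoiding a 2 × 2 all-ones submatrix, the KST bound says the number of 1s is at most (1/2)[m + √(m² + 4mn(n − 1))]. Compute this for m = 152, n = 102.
z(152, 102; 2, 2) ≤ (1/2)[152 + √(152² + 4·152·102·101)] = (1/2)[152 + √6286720] = 1329.6666

Kővári–Sós–Turán: let r_1, ..., r_152 be the row sums and z = Σ r_i the total number of 1s. Each pair of columns can share at most one row with both entries 1 (else a 2×2 all-ones block appears), so Σ_i C(r_i, 2) ≤ C(102, 2) = 5151. By convexity Σ_i C(r_i, 2) ≥ 152·C(z/152, 2) = z(z − 152)/(2·152), giving z² − 152z − 152·102·101 ≤ 0 and hence z ≤ (1/2)[152 + √(23104 + 4·1565904)] = (1/2)[152 + √6286720] ≈ (1/2)(152 + 2507.3332) = 1329.6666.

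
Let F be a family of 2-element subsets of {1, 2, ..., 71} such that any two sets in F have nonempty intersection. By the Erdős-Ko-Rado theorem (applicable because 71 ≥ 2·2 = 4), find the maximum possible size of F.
max |F| = C(70, 1) = 70

Erdős-Ko-Rado (1961): when n ≥ 2k, max |F| = C(n−1, k−1). The bound is attained by the star {A : i ∈ A} for any fixed i ∈ [n]. Here C(71−1, 2−1) = C(70, 1) = 70.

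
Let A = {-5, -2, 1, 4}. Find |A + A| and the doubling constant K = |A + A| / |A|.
K = |A + A| / |A| = 7/4

Enumerate A + A = {a + b : a, b ∈ A}. With |A| = 4, there are |A|^2 = 16 ordered sum pairs; collecting distinct values, A + A = {-10, -7, -4, -1, 2, 5, 8}, so |A + A| = 7. Thus K = 7/4. Here |A + A| = 2|A| − 1 = 7, the minimum possible — so K = 7/4 is minimal, which holds iff A is an arithmetic progression.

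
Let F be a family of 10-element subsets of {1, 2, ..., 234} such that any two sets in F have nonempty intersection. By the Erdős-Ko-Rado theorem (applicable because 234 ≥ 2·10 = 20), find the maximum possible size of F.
max |F| = C(233, 9) = 4769884167925525

The Erdős-Ko-Rado theorem states: for n ≥ 2k, an intersecting family of k-subsets of an n-element set has size at most C(n − 1, k − 1), with equality for 'star' families {A ⊆ [n] : |A| = k, i ∈ A} (fix an element i). For n = 234, k = 10: C(233, 9) = 4769884167925525.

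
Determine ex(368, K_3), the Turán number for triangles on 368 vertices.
ex(368, K_3) = ⌊368^2/4⌋ = 33856

Mantel (1907): a triangle-free graph on n vertices has at most ⌊n^2/4⌋ edges, with equality for the complete bipartite graph K_{⌊n/2⌋, ⌈n/2⌉}. For n = 368: ⌊368^2/4⌋ = ⌊135424/4⌋ = 33856. The extremal graph is K_{184, 184}, which has 184·184 = 33856 edges.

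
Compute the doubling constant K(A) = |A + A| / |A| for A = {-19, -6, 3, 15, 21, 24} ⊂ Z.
K = |A + A| / |A| = 20/6 = 10/3

Enumerate A + A = {a + b : a, b ∈ A}. With |A| = 6, there are |A|^2 = 36 ordered sum pairs; collecting distinct values, A + A = {-38, -25, -16, -12, -4, -3, 2, 5, 6, 9, 15, 18, 24, 27, 30, 36, 39, 42, 45, 48}, so |A + A| = 20. Thus K = 20/6 = 10/3. For comparison, the minimum possible |A + A| over all 6-element sets is 2·6 − 1 = 11 (so min K = 11/6), attained only by arithmetic progressions.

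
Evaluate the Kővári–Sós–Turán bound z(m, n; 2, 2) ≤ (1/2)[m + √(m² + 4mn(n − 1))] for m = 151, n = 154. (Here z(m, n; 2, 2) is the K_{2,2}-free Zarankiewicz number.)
z(151, 154; 2, 2) ≤ (1/2)[151 + √(151² + 4·151·154·153)] = (1/2)[151 + √14254249] = 1963.24

Kővári–Sós–Turán: let r_1, ..., r_151 be the row sums and z = Σ r_i the total number of 1s. Each pair of columns can share at most one row with both entries 1 (else a 2×2 all-ones block appears), so Σ_i C(r_i, 2) ≤ C(154, 2) = 11781. By convexity Σ_i C(r_i, 2) ≥ 151·C(z/151, 2) = z(z − 151)/(2·151), giving z² − 151z − 151·154·153 ≤ 0 and hence z ≤ (1/2)[151 + √(22801 + 4·3557862)] = (1/2)[151 + √14254249] ≈ (1/2)(151 + 3775.48) = 1963.24.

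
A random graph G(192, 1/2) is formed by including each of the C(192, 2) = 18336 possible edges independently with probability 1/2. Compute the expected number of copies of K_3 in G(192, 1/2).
E[# K_3] = C(192, 3) · (1/2)^C(3, 2) = 1161280 / 2^3 = 145160

For each 3-subset S of vertices (there are C(192, 3) = 1161280 such S), let X_S = 1 if S induces a K_3 (all C(3, 2) = 3 edges present). Then P(X_S = 1) = (1/2)^3 = 1/8. By linearity of expectation, E[# K_3] = C(192, 3) · (1/2)^3 = 1161280 / 8 = 145160.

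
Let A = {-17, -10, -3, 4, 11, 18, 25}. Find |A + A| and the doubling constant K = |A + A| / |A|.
K = |A + A| / |A| = 13/7

Enumerate A + A = {a + b : a, b ∈ A}. With |A| = 7, there are |A|^2 = 49 ordered sum pairs; collecting distinct values, A + A = {-34, -27, -20, -13, -6, 1, 8, 15, 22, 29, 36, 43, 50}, so |A + A| = 13. Thus K = 13/7. Here |A + A| = 2|A| − 1 = 13, the minimum possible — so K = 13/7 is minimal, which holds iff A is an arithmetic progression.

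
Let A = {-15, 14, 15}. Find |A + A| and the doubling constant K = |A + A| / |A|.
K = |A + A| / |A| = 6/3 = 2

Enumerate A + A = {a + b : a, b ∈ A}. With |A| = 3, there are |A|^2 = 9 ordered sum pairs; collecting distinct values, A + A = {-30, -1, 0, 28, 29, 30}, so |A + A| = 6. Thus K = 6/3 = 2. For comparison, the minimum possible |A + A| over all 3-element sets is 2·3 − 1 = 5 (so min K = 5/3), attained only by arithmetic progressions.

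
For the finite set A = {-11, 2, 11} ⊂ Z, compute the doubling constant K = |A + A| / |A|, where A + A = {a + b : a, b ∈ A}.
K = |A + A| / |A| = 6/3 = 2

Enumerate A + A = {a + b : a, b ∈ A}. With |A| = 3, there are |A|^2 = 9 ordered sum pairs; collecting distinct values, A + A = {-22, -9, 0, 4, 13, 22}, so |A + A| = 6. Thus K = 6/3 = 2. For comparison, the minimum possible |A + A| over all 3-element sets is 2·3 − 1 = 5 (so min K = 5/3), attained only by arithmetic progressions.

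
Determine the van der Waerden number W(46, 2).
W(46, 2) = 46 + 1 = 47

A 2-term AP is any pair of integers, so a monochromatic 2-AP exists iff some colour is used at least twice. With 46 colours, the colouring i ↦ i on {1, ..., 46} uses each colour once, avoiding any monochromatic pair, so W(46, 2) > 46. For {1, ..., 47}, pigeonhole forces two integers of the same colour, which form a monochromatic 2-AP. Hence W(46, 2) = 47.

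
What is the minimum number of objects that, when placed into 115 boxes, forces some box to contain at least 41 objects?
n = (41 − 1)·115 + 1 = 4601

By the generalised pigeonhole principle, to guarantee some box contains ≥ r objects we need more than (r − 1) · k objects total. Threshold: n = (r − 1) · k + 1. With r = 41 and k = 115: n = 40 · 115 + 1 = 4600 + 1 = 4601. For n = 4600 = 40 · 115, we can put exactly 40 objects in every box, avoiding 41 in any single one — so 4601 is tight.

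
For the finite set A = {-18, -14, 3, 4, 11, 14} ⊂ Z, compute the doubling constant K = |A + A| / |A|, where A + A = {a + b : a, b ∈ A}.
K = |A + A| / |A| = 21/6 = 7/2

Enumerate A + A = {a + b : a, b ∈ A}. With |A| = 6, there are |A|^2 = 36 ordered sum pairs; collecting distinct values, A + A = {-36, -32, -28, -15, -14, -11, -10, -7, -4, -3, 0, 6, 7, 8, 14, 15, 17, 18, 22, 25, 28}, so |A + A| = 21. Thus K = 21/6 = 7/2. For comparison, the minimum possible |A + A| over all 6-element sets is 2·6 − 1 = 11 (so min K = 11/6), attained only by arithmetic progressions.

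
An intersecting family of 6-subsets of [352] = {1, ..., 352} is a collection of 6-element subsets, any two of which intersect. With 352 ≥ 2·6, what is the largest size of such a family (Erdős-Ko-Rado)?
max |F| = C(351, 5) = 43144760295

The Erdős-Ko-Rado theorem states: for n ≥ 2k, an intersecting family of k-subsets of an n-element set has size at most C(n − 1, k − 1), with equality for 'star' families {A ⊆ [n] : |A| = k, i ∈ A} (fix an element i). For n = 352, k = 6: C(351, 5) = 43144760295.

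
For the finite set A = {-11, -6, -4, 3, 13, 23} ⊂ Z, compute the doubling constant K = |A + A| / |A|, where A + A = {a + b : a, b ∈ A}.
K = |A + A| / |A| = 19/6

Enumerate A + A = {a + b : a, b ∈ A}. With |A| = 6, there are |A|^2 = 36 ordered sum pairs; collecting distinct values, A + A = {-22, -17, -15, -12, -10, -8, -3, -1, 2, 6, 7, 9, 12, 16, 17, 19, 26, 36, 46}, so |A + A| = 19. Thus K = 19/6. For comparison, the minimum possible |A + A| over all 6-element sets is 2·6 − 1 = 11 (so min K = 11/6), attained only by arithmetic progressions.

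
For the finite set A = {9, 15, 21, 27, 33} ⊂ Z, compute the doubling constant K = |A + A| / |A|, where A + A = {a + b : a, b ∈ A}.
K = |A + A| / |A| = 9/5

Enumerate A + A = {a + b : a, b ∈ A}. With |A| = 5, there are |A|^2 = 25 ordered sum pairs; collecting distinct values, A + A = {18, 24, 30, 36, 42, 48, 54, 60, 66}, so |A + A| = 9. Thus K = 9/5. Here |A + A| = 2|A| − 1 = 9, the minimum possible — so K = 9/5 is minimal, which holds iff A is an arithmetic progression.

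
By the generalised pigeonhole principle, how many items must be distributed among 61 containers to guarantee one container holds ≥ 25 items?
n = (25 − 1)·61 + 1 = 1465

By the generalised pigeonhole principle, to guarantee some box contains ≥ r objects we need more than (r − 1) · k objects total. Threshold: n = (r − 1) · k + 1. With r = 25 and k = 61: n = 24 · 61 + 1 = 1464 + 1 = 1465. For n = 1464 = 24 · 61, we can put exactly 24 objects in every box, avoiding 25 in any single one — so 1465 is tight.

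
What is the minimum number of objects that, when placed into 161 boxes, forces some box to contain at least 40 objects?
n = (40 − 1)·161 + 1 = 6280

By the generalised pigeonhole principle, to guarantee some box contains ≥ r objects we need more than (r − 1) · k objects total. Threshold: n = (r − 1) · k + 1. With r = 40 and k = 161: n = 39 · 161 + 1 = 6279 + 1 = 6280. For n = 6279 = 39 · 161, we can put exactly 39 objects in every box, avoiding 40 in any single one — so 6280 is tight.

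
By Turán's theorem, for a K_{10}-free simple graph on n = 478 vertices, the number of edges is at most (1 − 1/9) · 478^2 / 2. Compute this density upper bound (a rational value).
Turán density bound = (8/9) · 478^2/2 = 913936/9 ≈ 101548.4444

Turán's theorem: ex(n, K_{r+1}) is achieved by the complete r-partite Turán graph T(n, r) with parts as balanced as possible, and is at most (1 − 1/r) · n^2/2. For r = 9, n = 478: the density bound is (8/9) · 228484/2 = 913936/9 ≈ 101548.4444. The integer-valued extremum is e(T(478, 9)) = 101548, which is strictly less than the density bound 913936/9 since 9 ∤ 478 (the parts of T(478, 9) cannot all be equal).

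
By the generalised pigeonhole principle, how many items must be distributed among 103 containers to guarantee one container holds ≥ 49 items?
n = (49 − 1)·103 + 1 = 4945

By the generalised pigeonhole principle, to guarantee some box contains ≥ r objects we need more than (r − 1) · k objects total. Threshold: n = (r − 1) · k + 1. With r = 49 and k = 103: n = 48 · 103 + 1 = 4944 + 1 = 4945. For n = 4944 = 48 · 103, we can put exactly 48 objects in every box, avoiding 49 in any single one — so 4945 is tight.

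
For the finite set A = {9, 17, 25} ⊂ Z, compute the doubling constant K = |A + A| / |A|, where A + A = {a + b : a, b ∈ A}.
K = |A + A| / |A| = 5/3

Enumerate A + A = {a + b : a, b ∈ A}. With |A| = 3, there are |A|^2 = 9 ordered sum pairs; collecting distinct values, A + A = {18, 26, 34, 42, 50}, so |A + A| = 5. Thus K = 5/3. Here |A + A| = 2|A| − 1 = 5, the minimum possible — so K = 5/3 is minimal, which holds iff A is an arithmetic progression.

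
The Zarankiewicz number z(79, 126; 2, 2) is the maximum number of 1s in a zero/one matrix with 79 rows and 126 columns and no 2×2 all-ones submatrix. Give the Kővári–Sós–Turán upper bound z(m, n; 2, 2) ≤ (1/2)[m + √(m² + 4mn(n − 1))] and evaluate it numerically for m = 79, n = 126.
z(79, 126; 2, 2) ≤ (1/2)[79 + √(79² + 4·79·126·125)] = (1/2)[79 + √4983241] = 1155.6587

Kővári–Sós–Turán: let r_1, ..., r_79 be the row sums and z = Σ r_i the total number of 1s. Each pair of columns can share at most one row with both entries 1 (else a 2×2 all-ones block appears), so Σ_i C(r_i, 2) ≤ C(126, 2) = 7875. By convexity Σ_i C(r_i, 2) ≥ 79·C(z/79, 2) = z(z − 79)/(2·79), giving z² − 79z − 79·126·125 ≤ 0 and hence z ≤ (1/2)[79 + √(6241 + 4·1244250)] = (1/2)[79 + √4983241] ≈ (1/2)(79 + 2232.3174) = 1155.6587.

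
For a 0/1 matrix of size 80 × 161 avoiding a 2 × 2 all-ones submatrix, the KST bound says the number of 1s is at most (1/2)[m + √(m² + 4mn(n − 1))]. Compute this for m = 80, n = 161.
z(80, 161; 2, 2) ≤ (1/2)[80 + √(80² + 4·80·161·160)] = (1/2)[80 + √8249600] = 1476.1058

Kővári–Sós–Turán: let r_1, ..., r_80 be the row sums and z = Σ r_i the total number of 1s. Each pair of columns can share at most one row with both entries 1 (else a 2×2 all-ones block appears), so Σ_i C(r_i, 2) ≤ C(161, 2) = 12880. By convexity Σ_i C(r_i, 2) ≥ 80·C(z/80, 2) = z(z − 80)/(2·80), giving z² − 80z − 80·161·160 ≤ 0 and hence z ≤ (1/2)[80 + √(6400 + 4·2060800)] = (1/2)[80 + √8249600] ≈ (1/2)(80 + 2872.2117) = 1476.1058.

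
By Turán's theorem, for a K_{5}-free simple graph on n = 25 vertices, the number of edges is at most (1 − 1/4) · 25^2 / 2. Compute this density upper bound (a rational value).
Turán density bound = (3/4) · 25^2/2 = 1875/8 ≈ 234.375

Turán's theorem: ex(n, K_{r+1}) is achieved by the complete r-partite Turán graph T(n, r) with parts as balanced as possible, and is at most (1 − 1/r) · n^2/2. For r = 4, n = 25: the density bound is (3/4) · 625/2 = 1875/8 ≈ 234.375. The integer-valued extremum is e(T(25, 4)) = 234, which is strictly less than the density bound 1875/8 since 4 ∤ 25 (the parts of T(25, 4) cannot all be equal).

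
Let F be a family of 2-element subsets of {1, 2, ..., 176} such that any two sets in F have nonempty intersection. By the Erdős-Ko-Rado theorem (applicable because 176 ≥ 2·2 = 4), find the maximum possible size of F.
max |F| = C(175, 1) = 175

Erdős-Ko-Rado (1961): when n ≥ 2k, max |F| = C(n−1, k−1). The bound is attained by the star {A : i ∈ A} for any fixed i ∈ [n]. Here C(176−1, 2−1) = C(175, 1) = 175.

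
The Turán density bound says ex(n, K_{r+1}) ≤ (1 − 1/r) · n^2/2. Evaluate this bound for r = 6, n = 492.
Turán density bound = (5/6) · 492^2/2 = 100860

Turán's theorem: ex(n, K_{r+1}) is achieved by the complete r-partite Turán graph T(n, r) with parts as balanced as possible, and is at most (1 − 1/r) · n^2/2. For r = 6, n = 492: the density bound is (5/6) · 242064/2 = 100860. Since 6 ∣ 492, the Turán graph T(492, 6) has parts of equal size 82, and its edge count e(T(492, 6)) = 100860 attains the density bound exactly.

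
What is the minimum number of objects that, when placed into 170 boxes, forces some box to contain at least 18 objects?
n = (18 − 1)·170 + 1 = 2891

By the generalised pigeonhole principle, to guarantee some box contains ≥ r objects we need more than (r − 1) · k objects total. Threshold: n = (r − 1) · k + 1. With r = 18 and k = 170: n = 17 · 170 + 1 = 2890 + 1 = 2891. For n = 2890 = 17 · 170, we can put exactly 17 objects in every box, avoiding 18 in any single one — so 2891 is tight.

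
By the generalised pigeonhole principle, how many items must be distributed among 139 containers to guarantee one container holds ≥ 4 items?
n = (4 − 1)·139 + 1 = 418

By the generalised pigeonhole principle, to guarantee some box contains ≥ r objects we need more than (r − 1) · k objects total. Threshold: n = (r − 1) · k + 1. With r = 4 and k = 139: n = 3 · 139 + 1 = 417 + 1 = 418. For n = 417 = 3 · 139, we can put exactly 3 objects in every box, avoiding 4 in any single one — so 418 is tight.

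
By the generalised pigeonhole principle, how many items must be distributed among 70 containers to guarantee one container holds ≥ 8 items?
n = (8 − 1)·70 + 1 = 491

By the generalised pigeonhole principle, to guarantee some box contains ≥ r objects we need more than (r − 1) · k objects total. Threshold: n = (r − 1) · k + 1. With r = 8 and k = 70: n = 7 · 70 + 1 = 490 + 1 = 491. For n = 490 = 7 · 70, we can put exactly 7 objects in every box, avoiding 8 in any single one — so 491 is tight.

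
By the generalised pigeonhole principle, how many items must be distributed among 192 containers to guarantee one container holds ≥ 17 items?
n = (17 − 1)·192 + 1 = 3073

By the generalised pigeonhole principle, to guarantee some box contains ≥ r objects we need more than (r − 1) · k objects total. Threshold: n = (r − 1) · k + 1. With r = 17 and k = 192: n = 16 · 192 + 1 = 3072 + 1 = 3073. For n = 3072 = 16 · 192, we can put exactly 16 objects in every box, avoiding 17 in any single one — so 3073 is tight.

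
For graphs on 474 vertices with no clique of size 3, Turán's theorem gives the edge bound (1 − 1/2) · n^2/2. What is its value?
Turán density bound = (1/2) · 474^2/2 = 56169

Turán's theorem: ex(n, K_{r+1}) is achieved by the complete r-partite Turán graph T(n, r) with parts as balanced as possible, and is at most (1 − 1/r) · n^2/2. For r = 2, n = 474: the density bound is (1/2) · 224676/2 = 56169. Since 2 ∣ 474, the Turán graph T(474, 2) has parts of equal size 237, and its edge count e(T(474, 2)) = 56169 attains the density bound exactly.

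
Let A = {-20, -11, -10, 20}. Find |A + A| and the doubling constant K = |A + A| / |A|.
K = |A + A| / |A| = 10/4 = 5/2

Enumerate A + A = {a + b : a, b ∈ A}. With |A| = 4, there are |A|^2 = 16 ordered sum pairs; collecting distinct values, A + A = {-40, -31, -30, -22, -21, -20, 0, 9, 10, 40}, so |A + A| = 10. Thus K = 10/4 = 5/2. For comparison, the minimum possible |A + A| over all 4-element sets is 2·4 − 1 = 7 (so min K = 7/4), attained only by arithmetic progressions.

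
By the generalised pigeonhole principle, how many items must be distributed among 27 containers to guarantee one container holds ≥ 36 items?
n = (36 − 1)·27 + 1 = 946

By the generalised pigeonhole principle, to guarantee some box contains ≥ r objects we need more than (r − 1) · k objects total. Threshold: n = (r − 1) · k + 1. With r = 36 and k = 27: n = 35 · 27 + 1 = 945 + 1 = 946. For n = 945 = 35 · 27, we can put exactly 35 objects in every box, avoiding 36 in any single one — so 946 is tight.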